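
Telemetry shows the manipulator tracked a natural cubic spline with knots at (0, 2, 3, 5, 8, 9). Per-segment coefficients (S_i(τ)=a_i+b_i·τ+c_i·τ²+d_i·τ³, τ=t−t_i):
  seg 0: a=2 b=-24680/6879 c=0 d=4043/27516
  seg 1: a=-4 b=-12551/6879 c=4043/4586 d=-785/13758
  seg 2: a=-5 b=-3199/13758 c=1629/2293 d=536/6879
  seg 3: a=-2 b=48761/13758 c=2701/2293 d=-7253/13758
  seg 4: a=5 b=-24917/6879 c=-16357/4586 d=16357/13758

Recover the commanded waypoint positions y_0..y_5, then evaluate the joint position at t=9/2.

y_0=2 y_1=-4 y_2=-5 y_3=-2 y_4=5 y_5=-1
S(9/2) = -15993/4586

y_0 = S_0(0) = a_0 = 2
y_1 = S_1(0) = a_1 = -4
y_2 = S_2(0) = a_2 = -5
y_3 = S_3(0) = a_3 = -2
y_4 = S_4(0) = a_4 = 5
y_5 = S_4(1) = -1
t_q=9/2 is in segment 2 (τ=3/2); S_2(τ)=-15993/4586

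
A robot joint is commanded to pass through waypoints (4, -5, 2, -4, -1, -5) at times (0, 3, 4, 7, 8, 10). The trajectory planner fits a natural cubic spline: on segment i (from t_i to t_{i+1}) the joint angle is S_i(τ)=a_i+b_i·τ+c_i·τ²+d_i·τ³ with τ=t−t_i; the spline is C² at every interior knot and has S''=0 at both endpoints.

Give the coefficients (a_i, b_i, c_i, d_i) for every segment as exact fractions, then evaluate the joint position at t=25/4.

Δ: Δ0=-3, Δ1=7, Δ2=-2, Δ3=3, Δ4=-2
row 1: diag=8, rhs=60; c'=1/8, d'=15/2
row 2: denom=8−1·1/8=63/8; d'=(-54−1·15/2)/(63/8)=-164/21
row 3: denom=8−3·8/21=48/7; d'=(30−3·-164/21)/(48/7)=187/24
row 4: denom=6−1·7/48=281/48; d'=(-30−1·187/24)/(281/48)=-1814/281
back: M4=-1814/281
back: M3=187/24−7/48·-1814/281=2454/281
back: M2=-164/21−8/21·2454/281=-9388/843
back: M1=15/2−1/8·-9388/843=7496/843
M: M0=0, M1=7496/843, M2=-9388/843, M3=2454/281, M4=-1814/281, M5=0
seg 0: a=4, c=M0/2=0, d=(M1−M0)/(6·3)=3748/7587, b=Δ0−h0·(2M0+M1)/6=-6277/843
seg 1: a=-5, c=M1/2=3748/843, d=(M2−M1)/(6·1)=-938/281, b=Δ1−h1·(2M1+M2)/6=4967/843
seg 2: a=2, c=M2/2=-4694/843, d=(M3−M2)/(6·3)=8375/7587, b=Δ2−h2·(2M2+M3)/6=4021/843
seg 3: a=-4, c=M3/2=1227/281, d=(M4−M3)/(6·1)=-2134/843, b=Δ3−h3·(2M3+M4)/6=982/843
seg 4: a=-1, c=M4/2=-907/281, d=(M5−M4)/(6·2)=907/1686, b=Δ4−h4·(2M4+M5)/6=1942/843
t_q=25/4 → seg 2, τ=9/4; S=2+4021/843·τ+-4694/843·τ²+8375/7587·τ³=-51851/17984

  seg 0: a=4 b=-6277/843 c=0 d=3748/7587
  seg 1: a=-5 b=4967/843 c=3748/843 d=-938/281
  seg 2: a=2 b=4021/843 c=-4694/843 d=8375/7587
  seg 3: a=-4 b=982/843 c=1227/281 d=-2134/843
  seg 4: a=-1 b=1942/843 c=-907/281 d=907/1686
S(25/4) = -51851/17984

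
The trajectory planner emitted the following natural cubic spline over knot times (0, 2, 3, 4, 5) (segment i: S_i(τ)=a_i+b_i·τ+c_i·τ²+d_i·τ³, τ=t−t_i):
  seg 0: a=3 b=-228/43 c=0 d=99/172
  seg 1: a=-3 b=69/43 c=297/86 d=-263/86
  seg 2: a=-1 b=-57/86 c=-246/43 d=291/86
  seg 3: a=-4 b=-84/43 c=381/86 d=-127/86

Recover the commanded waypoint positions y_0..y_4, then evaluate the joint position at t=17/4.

y_0 = S_0(0) = a_0 = 3
y_1 = S_1(0) = a_1 = -3
y_2 = S_2(0) = a_2 = -1
y_3 = S_3(0) = a_3 = -4
y_4 = S_3(1) = -3
t_q=17/4 is in segment 3 (τ=1/4); S_3(τ)=-23307/5504

y_0=3 y_1=-3 y_2=-1 y_3=-4 y_4=-3
S(17/4) = -23307/5504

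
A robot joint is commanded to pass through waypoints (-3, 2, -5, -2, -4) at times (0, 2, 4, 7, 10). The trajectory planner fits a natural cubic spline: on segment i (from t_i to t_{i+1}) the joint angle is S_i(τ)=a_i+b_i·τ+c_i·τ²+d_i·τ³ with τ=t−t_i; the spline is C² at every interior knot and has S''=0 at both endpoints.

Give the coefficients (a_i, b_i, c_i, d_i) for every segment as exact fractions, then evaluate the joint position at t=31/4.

  seg 0: a=-3 b=131/30 c=0 d=-7/15
  seg 1: a=2 b=-37/30 c=-14/5 d=5/6
  seg 2: a=-5 b=-73/30 c=11/5 d=-19/54
  seg 3: a=-2 b=19/15 c=-29/30 d=29/270
S(31/4) = -991/640

Δ: Δ0=5/2, Δ1=-7/2, Δ2=1, Δ3=-2/3
row 1: diag=8, rhs=-36; c'=1/4, d'=-9/2
row 2: denom=10−2·1/4=19/2; d'=(27−2·-9/2)/(19/2)=72/19
row 3: denom=12−3·6/19=210/19; d'=(-10−3·72/19)/(210/19)=-29/15
back: M3=-29/15
back: M2=72/19−6/19·-29/15=22/5
back: M1=-9/2−1/4·22/5=-28/5
M: M0=0, M1=-28/5, M2=22/5, M3=-29/15, M4=0
seg 0: a=-3, c=M0/2=0, d=(M1−M0)/(6·2)=-7/15, b=Δ0−h0·(2M0+M1)/6=131/30
seg 1: a=2, c=M1/2=-14/5, d=(M2−M1)/(6·2)=5/6, b=Δ1−h1·(2M1+M2)/6=-37/30
seg 2: a=-5, c=M2/2=11/5, d=(M3−M2)/(6·3)=-19/54, b=Δ2−h2·(2M2+M3)/6=-73/30
seg 3: a=-2, c=M3/2=-29/30, d=(M4−M3)/(6·3)=29/270, b=Δ3−h3·(2M3+M4)/6=19/15
t_q=31/4 → seg 3, τ=3/4; S=-2+19/15·τ+-29/30·τ²+29/270·τ³=-991/640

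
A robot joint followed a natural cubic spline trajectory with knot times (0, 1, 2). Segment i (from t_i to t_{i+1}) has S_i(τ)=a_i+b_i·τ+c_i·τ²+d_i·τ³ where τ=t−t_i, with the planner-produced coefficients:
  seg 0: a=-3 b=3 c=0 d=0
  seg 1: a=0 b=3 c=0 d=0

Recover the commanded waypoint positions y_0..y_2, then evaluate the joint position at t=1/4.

y_0 = S_0(0) = a_0 = -3
y_1 = S_1(0) = a_1 = 0
y_2 = S_1(1) = 3
t_q=1/4 is in segment 0 (τ=1/4); S_0(τ)=-9/4

y_0=-3 y_1=0 y_2=3
S(1/4) = -9/4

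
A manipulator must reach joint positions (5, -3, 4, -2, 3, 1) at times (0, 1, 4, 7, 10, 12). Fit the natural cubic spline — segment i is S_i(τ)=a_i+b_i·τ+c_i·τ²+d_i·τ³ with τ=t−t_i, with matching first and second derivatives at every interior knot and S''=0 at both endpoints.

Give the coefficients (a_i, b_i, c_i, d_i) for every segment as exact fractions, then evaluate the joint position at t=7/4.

  seg 0: a=5 b=-9575/993 c=0 d=1631/993
  seg 1: a=-3 b=-4682/993 c=1631/331 d=-2560/2979
  seg 2: a=4 b=1636/993 c=-929/331 d=4739/8937
  seg 3: a=-2 b=-869/993 c=1952/993 d=-3332/8937
  seg 4: a=3 b=847/993 c=-460/331 d=230/993
S(7/4) = -21857/5296

Δ: Δ0=-8, Δ1=7/3, Δ2=-2, Δ3=5/3, Δ4=-1
row 1: diag=8, rhs=62; c'=3/8, d'=31/4
row 2: denom=12−3·3/8=87/8; d'=(-26−3·31/4)/(87/8)=-394/87
row 3: denom=12−3·8/29=324/29; d'=(22−3·-394/87)/(324/29)=86/27
row 4: denom=10−3·29/108=331/36; d'=(-16−3·86/27)/(331/36)=-920/331
back: M4=-920/331
back: M3=86/27−29/108·-920/331=3904/993
back: M2=-394/87−8/29·3904/993=-1858/331
back: M1=31/4−3/8·-1858/331=3262/331
M: M0=0, M1=3262/331, M2=-1858/331, M3=3904/993, M4=-920/331, M5=0
seg 0: a=5, c=M0/2=0, d=(M1−M0)/(6·1)=1631/993, b=Δ0−h0·(2M0+M1)/6=-9575/993
seg 1: a=-3, c=M1/2=1631/331, d=(M2−M1)/(6·3)=-2560/2979, b=Δ1−h1·(2M1+M2)/6=-4682/993
seg 2: a=4, c=M2/2=-929/331, d=(M3−M2)/(6·3)=4739/8937, b=Δ2−h2·(2M2+M3)/6=1636/993
seg 3: a=-2, c=M3/2=1952/993, d=(M4−M3)/(6·3)=-3332/8937, b=Δ3−h3·(2M3+M4)/6=-869/993
seg 4: a=3, c=M4/2=-460/331, d=(M5−M4)/(6·2)=230/993, b=Δ4−h4·(2M4+M5)/6=847/993
t_q=7/4 → seg 1, τ=3/4; S=-3+-4682/993·τ+1631/331·τ²+-2560/2979·τ³=-21857/5296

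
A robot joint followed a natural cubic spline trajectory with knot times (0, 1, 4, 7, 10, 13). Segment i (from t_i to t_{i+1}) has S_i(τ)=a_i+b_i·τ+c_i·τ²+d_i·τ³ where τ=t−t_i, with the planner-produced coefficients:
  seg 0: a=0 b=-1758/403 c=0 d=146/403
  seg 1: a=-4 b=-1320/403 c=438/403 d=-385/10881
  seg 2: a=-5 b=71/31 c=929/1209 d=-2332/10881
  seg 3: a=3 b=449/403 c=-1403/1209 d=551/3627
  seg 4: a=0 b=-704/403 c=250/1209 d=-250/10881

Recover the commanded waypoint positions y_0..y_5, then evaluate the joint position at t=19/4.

y_0 = S_0(0) = a_0 = 0
y_1 = S_1(0) = a_1 = -4
y_2 = S_2(0) = a_2 = -5
y_3 = S_3(0) = a_3 = 3
y_4 = S_4(0) = a_4 = 0
y_5 = S_4(3) = -4
t_q=19/4 is in segment 2 (τ=3/4); S_2(τ)=-1185/403

y_0=0 y_1=-4 y_2=-5 y_3=3 y_4=0 y_5=-4
S(19/4) = -1185/403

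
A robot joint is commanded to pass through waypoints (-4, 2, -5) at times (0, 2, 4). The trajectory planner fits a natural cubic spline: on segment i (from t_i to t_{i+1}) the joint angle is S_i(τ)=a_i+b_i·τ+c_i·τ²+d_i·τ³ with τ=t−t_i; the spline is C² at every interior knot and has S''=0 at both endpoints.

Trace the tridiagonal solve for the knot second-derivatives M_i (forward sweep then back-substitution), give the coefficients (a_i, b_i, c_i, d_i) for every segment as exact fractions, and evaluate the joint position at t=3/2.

Δ: Δ0=3, Δ1=-7/2
row 1: diag=8, rhs=-39; c'=1/4, d'=-39/8
back: M1=-39/8
M: M0=0, M1=-39/8, M2=0
seg 0: a=-4, c=M0/2=0, d=(M1−M0)/(6·2)=-13/32, b=Δ0−h0·(2M0+M1)/6=37/8
seg 1: a=2, c=M1/2=-39/16, d=(M2−M1)/(6·2)=13/32, b=Δ1−h1·(2M1+M2)/6=-1/4
t_q=3/2 → seg 0, τ=3/2; S=-4+37/8·τ+0·τ²+-13/32·τ³=401/256

  seg 0: a=-4 b=37/8 c=0 d=-13/32
  seg 1: a=2 b=-1/4 c=-39/16 d=13/32
S(3/2) = 401/256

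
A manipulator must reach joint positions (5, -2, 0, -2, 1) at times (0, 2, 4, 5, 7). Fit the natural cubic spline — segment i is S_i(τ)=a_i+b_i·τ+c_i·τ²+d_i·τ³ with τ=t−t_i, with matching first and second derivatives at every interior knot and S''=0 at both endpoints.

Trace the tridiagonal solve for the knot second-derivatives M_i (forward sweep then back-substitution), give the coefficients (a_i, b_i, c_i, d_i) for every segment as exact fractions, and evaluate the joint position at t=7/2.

  seg 0: a=5 b=-1297/256 c=0 d=401/1024
  seg 1: a=-2 b=-47/128 c=1203/512 d=-853/1024
  seg 2: a=0 b=-247/256 c=-339/128 d=413/256
  seg 3: a=-2 b=-91/64 c=561/256 d=-187/512
S(7/2) = -619/8192

Δ: Δ0=-7/2, Δ1=1, Δ2=-2, Δ3=3/2
row 1: diag=8, rhs=27; c'=1/4, d'=27/8
row 2: denom=6−2·1/4=11/2; d'=(-18−2·27/8)/(11/2)=-9/2
row 3: denom=6−1·2/11=64/11; d'=(21−1·-9/2)/(64/11)=561/128
back: M3=561/128
back: M2=-9/2−2/11·561/128=-339/64
back: M1=27/8−1/4·-339/64=1203/256
M: M0=0, M1=1203/256, M2=-339/64, M3=561/128, M4=0
seg 0: a=5, c=M0/2=0, d=(M1−M0)/(6·2)=401/1024, b=Δ0−h0·(2M0+M1)/6=-1297/256
seg 1: a=-2, c=M1/2=1203/512, d=(M2−M1)/(6·2)=-853/1024, b=Δ1−h1·(2M1+M2)/6=-47/128
seg 2: a=0, c=M2/2=-339/128, d=(M3−M2)/(6·1)=413/256, b=Δ2−h2·(2M2+M3)/6=-247/256
seg 3: a=-2, c=M3/2=561/256, d=(M4−M3)/(6·2)=-187/512, b=Δ3−h3·(2M3+M4)/6=-91/64
t_q=7/2 → seg 1, τ=3/2; S=-2+-47/128·τ+1203/512·τ²+-853/1024·τ³=-619/8192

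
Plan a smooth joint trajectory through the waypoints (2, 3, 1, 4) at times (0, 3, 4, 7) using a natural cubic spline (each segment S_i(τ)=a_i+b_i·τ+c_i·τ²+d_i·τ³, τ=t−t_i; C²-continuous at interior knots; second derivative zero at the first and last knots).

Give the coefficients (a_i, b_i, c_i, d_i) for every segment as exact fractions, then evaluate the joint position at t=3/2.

Δ: Δ0=1/3, Δ1=-2, Δ2=1
row 1: diag=8, rhs=-14; c'=1/8, d'=-7/4
row 2: denom=8−1·1/8=63/8; d'=(18−1·-7/4)/(63/8)=158/63
back: M2=158/63
back: M1=-7/4−1/8·158/63=-130/63
M: M0=0, M1=-130/63, M2=158/63, M3=0
seg 0: a=2, c=M0/2=0, d=(M1−M0)/(6·3)=-65/567, b=Δ0−h0·(2M0+M1)/6=86/63
seg 1: a=3, c=M1/2=-65/63, d=(M2−M1)/(6·1)=16/21, b=Δ1−h1·(2M1+M2)/6=-109/63
seg 2: a=1, c=M2/2=79/63, d=(M3−M2)/(6·3)=-79/567, b=Δ2−h2·(2M2+M3)/6=-95/63
t_q=3/2 → seg 0, τ=3/2; S=2+86/63·τ+0·τ²+-65/567·τ³=205/56

  seg 0: a=2 b=86/63 c=0 d=-65/567
  seg 1: a=3 b=-109/63 c=-65/63 d=16/21
  seg 2: a=1 b=-95/63 c=79/63 d=-79/567
S(3/2) = 205/56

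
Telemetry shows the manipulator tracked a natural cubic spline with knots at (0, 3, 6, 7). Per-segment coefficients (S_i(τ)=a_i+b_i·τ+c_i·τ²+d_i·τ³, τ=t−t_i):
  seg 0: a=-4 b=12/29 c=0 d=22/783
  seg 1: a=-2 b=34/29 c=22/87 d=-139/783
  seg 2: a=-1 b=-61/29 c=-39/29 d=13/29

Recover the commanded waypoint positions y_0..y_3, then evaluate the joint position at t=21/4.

y_0 = S_0(0) = a_0 = -4
y_1 = S_1(0) = a_1 = -2
y_2 = S_2(0) = a_2 = -1
y_3 = S_2(1) = -4
t_q=21/4 is in segment 1 (τ=9/4); S_1(τ)=-193/1856

y_0=-4 y_1=-2 y_2=-1 y_3=-4
S(21/4) = -193/1856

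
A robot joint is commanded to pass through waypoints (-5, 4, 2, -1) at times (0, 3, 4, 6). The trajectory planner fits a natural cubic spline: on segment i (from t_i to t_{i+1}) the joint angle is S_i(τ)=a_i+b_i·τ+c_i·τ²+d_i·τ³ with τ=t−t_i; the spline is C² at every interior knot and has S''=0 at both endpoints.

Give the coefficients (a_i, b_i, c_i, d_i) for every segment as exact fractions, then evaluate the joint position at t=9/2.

  seg 0: a=-5 b=465/94 c=0 d=-61/282
  seg 1: a=4 b=-42/47 c=-183/94 d=79/94
  seg 2: a=2 b=-213/94 c=27/47 d=-9/94
S(9/2) = 751/752

Δ: Δ0=3, Δ1=-2, Δ2=-3/2
row 1: diag=8, rhs=-30; c'=1/8, d'=-15/4
row 2: denom=6−1·1/8=47/8; d'=(3−1·-15/4)/(47/8)=54/47
back: M2=54/47
back: M1=-15/4−1/8·54/47=-183/47
M: M0=0, M1=-183/47, M2=54/47, M3=0
seg 0: a=-5, c=M0/2=0, d=(M1−M0)/(6·3)=-61/282, b=Δ0−h0·(2M0+M1)/6=465/94
seg 1: a=4, c=M1/2=-183/94, d=(M2−M1)/(6·1)=79/94, b=Δ1−h1·(2M1+M2)/6=-42/47
seg 2: a=2, c=M2/2=27/47, d=(M3−M2)/(6·2)=-9/94, b=Δ2−h2·(2M2+M3)/6=-213/94
t_q=9/2 → seg 2, τ=1/2; S=2+-213/94·τ+27/47·τ²+-9/94·τ³=751/752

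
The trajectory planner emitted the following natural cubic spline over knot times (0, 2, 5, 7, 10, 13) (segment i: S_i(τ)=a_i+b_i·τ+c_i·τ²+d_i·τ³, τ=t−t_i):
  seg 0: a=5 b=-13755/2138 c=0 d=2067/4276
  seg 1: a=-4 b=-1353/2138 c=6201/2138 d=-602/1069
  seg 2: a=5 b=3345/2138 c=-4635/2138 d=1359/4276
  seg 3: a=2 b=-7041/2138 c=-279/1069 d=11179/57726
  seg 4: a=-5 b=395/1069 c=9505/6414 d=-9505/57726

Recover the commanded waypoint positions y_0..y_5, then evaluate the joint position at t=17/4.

y_0=5 y_1=-4 y_2=5 y_3=2 y_4=-5 y_5=5
S(17/4) = 3041/1069

y_0 = S_0(0) = a_0 = 5
y_1 = S_1(0) = a_1 = -4
y_2 = S_2(0) = a_2 = 5
y_3 = S_3(0) = a_3 = 2
y_4 = S_4(0) = a_4 = -5
y_5 = S_4(3) = 5
t_q=17/4 is in segment 1 (τ=9/4); S_1(τ)=3041/1069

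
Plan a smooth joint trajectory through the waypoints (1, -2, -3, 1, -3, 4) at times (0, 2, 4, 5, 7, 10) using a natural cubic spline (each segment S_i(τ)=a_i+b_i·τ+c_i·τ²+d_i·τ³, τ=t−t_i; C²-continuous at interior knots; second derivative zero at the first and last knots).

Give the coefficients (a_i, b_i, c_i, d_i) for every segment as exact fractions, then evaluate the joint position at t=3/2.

Δ: Δ0=-3/2, Δ1=-1/2, Δ2=4, Δ3=-2, Δ4=7/3
row 1: diag=8, rhs=6; c'=1/4, d'=3/4
row 2: denom=6−2·1/4=11/2; d'=(27−2·3/4)/(11/2)=51/11
row 3: denom=6−1·2/11=64/11; d'=(-36−1·51/11)/(64/11)=-447/64
row 4: denom=10−2·11/32=149/16; d'=(26−2·-447/64)/(149/16)=1279/298
back: M4=1279/298
back: M3=-447/64−11/32·1279/298=-2521/298
back: M2=51/11−2/11·-2521/298=920/149
back: M1=3/4−1/4·920/149=-473/596
M: M0=0, M1=-473/596, M2=920/149, M3=-2521/298, M4=1279/298, M5=0
seg 0: a=1, c=M0/2=0, d=(M1−M0)/(6·2)=-473/7152, b=Δ0−h0·(2M0+M1)/6=-2209/1788
seg 1: a=-2, c=M1/2=-473/1192, d=(M2−M1)/(6·2)=4153/7152, b=Δ1−h1·(2M1+M2)/6=-907/447
seg 2: a=-3, c=M2/2=460/149, d=(M3−M2)/(6·1)=-4361/1788, b=Δ2−h2·(2M2+M3)/6=5993/1788
seg 3: a=1, c=M3/2=-2521/596, d=(M4−M3)/(6·2)=475/447, b=Δ3−h3·(2M3+M4)/6=1975/894
seg 4: a=-3, c=M4/2=1279/596, d=(M5−M4)/(6·3)=-1279/5364, b=Δ4−h4·(2M4+M5)/6=-1751/894
t_q=3/2 → seg 0, τ=3/2; S=1+-2209/1788·τ+0·τ²+-473/7152·τ³=-20529/19072

  seg 0: a=1 b=-2209/1788 c=0 d=-473/7152
  seg 1: a=-2 b=-907/447 c=-473/1192 d=4153/7152
  seg 2: a=-3 b=5993/1788 c=460/149 d=-4361/1788
  seg 3: a=1 b=1975/894 c=-2521/596 d=475/447
  seg 4: a=-3 b=-1751/894 c=1279/596 d=-1279/5364
S(3/2) = -20529/19072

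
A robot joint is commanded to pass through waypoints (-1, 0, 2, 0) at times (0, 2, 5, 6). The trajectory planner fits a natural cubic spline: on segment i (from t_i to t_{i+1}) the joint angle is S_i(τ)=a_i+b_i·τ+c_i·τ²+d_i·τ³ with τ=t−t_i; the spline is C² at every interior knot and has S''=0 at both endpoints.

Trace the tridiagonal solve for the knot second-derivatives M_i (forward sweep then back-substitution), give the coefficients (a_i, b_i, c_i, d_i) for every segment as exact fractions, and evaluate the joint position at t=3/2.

Δ: Δ0=1/2, Δ1=2/3, Δ2=-2
row 1: diag=10, rhs=1; c'=3/10, d'=1/10
row 2: denom=8−3·3/10=71/10; d'=(-16−3·1/10)/(71/10)=-163/71
back: M2=-163/71
back: M1=1/10−3/10·-163/71=56/71
M: M0=0, M1=56/71, M2=-163/71, M3=0
seg 0: a=-1, c=M0/2=0, d=(M1−M0)/(6·2)=14/213, b=Δ0−h0·(2M0+M1)/6=101/426
seg 1: a=0, c=M1/2=28/71, d=(M2−M1)/(6·3)=-73/426, b=Δ1−h1·(2M1+M2)/6=437/426
seg 2: a=2, c=M2/2=-163/142, d=(M3−M2)/(6·1)=163/426, b=Δ2−h2·(2M2+M3)/6=-263/213
t_q=3/2 → seg 0, τ=3/2; S=-1+101/426·τ+0·τ²+14/213·τ³=-30/71

  seg 0: a=-1 b=101/426 c=0 d=14/213
  seg 1: a=0 b=437/426 c=28/71 d=-73/426
  seg 2: a=2 b=-263/213 c=-163/142 d=163/426
S(3/2) = -30/71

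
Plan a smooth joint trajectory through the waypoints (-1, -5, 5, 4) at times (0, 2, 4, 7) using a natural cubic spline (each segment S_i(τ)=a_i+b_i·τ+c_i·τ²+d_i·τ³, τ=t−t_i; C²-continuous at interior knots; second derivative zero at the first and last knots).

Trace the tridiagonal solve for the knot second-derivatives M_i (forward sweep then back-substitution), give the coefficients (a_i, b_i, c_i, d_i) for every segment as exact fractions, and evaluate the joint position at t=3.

Δ: Δ0=-2, Δ1=5, Δ2=-1/3
row 1: diag=8, rhs=42; c'=1/4, d'=21/4
row 2: denom=10−2·1/4=19/2; d'=(-32−2·21/4)/(19/2)=-85/19
back: M2=-85/19
back: M1=21/4−1/4·-85/19=121/19
M: M0=0, M1=121/19, M2=-85/19, M3=0
seg 0: a=-1, c=M0/2=0, d=(M1−M0)/(6·2)=121/228, b=Δ0−h0·(2M0+M1)/6=-235/57
seg 1: a=-5, c=M1/2=121/38, d=(M2−M1)/(6·2)=-103/114, b=Δ1−h1·(2M1+M2)/6=128/57
seg 2: a=5, c=M2/2=-85/38, d=(M3−M2)/(6·3)=85/342, b=Δ2−h2·(2M2+M3)/6=236/57
t_q=3 → seg 1, τ=1; S=-5+128/57·τ+121/38·τ²+-103/114·τ³=-9/19

  seg 0: a=-1 b=-235/57 c=0 d=121/228
  seg 1: a=-5 b=128/57 c=121/38 d=-103/114
  seg 2: a=5 b=236/57 c=-85/38 d=85/342
S(3) = -9/19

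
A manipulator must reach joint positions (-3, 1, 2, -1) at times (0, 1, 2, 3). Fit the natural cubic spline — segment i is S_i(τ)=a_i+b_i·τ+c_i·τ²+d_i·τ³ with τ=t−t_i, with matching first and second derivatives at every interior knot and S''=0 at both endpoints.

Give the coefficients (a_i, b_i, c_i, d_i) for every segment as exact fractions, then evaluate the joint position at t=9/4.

Δ: Δ0=4, Δ1=1, Δ2=-3
row 1: diag=4, rhs=-18; c'=1/4, d'=-9/2
row 2: denom=4−1·1/4=15/4; d'=(-24−1·-9/2)/(15/4)=-26/5
back: M2=-26/5
back: M1=-9/2−1/4·-26/5=-16/5
M: M0=0, M1=-16/5, M2=-26/5, M3=0
seg 0: a=-3, c=M0/2=0, d=(M1−M0)/(6·1)=-8/15, b=Δ0−h0·(2M0+M1)/6=68/15
seg 1: a=1, c=M1/2=-8/5, d=(M2−M1)/(6·1)=-1/3, b=Δ1−h1·(2M1+M2)/6=44/15
seg 2: a=2, c=M2/2=-13/5, d=(M3−M2)/(6·1)=13/15, b=Δ2−h2·(2M2+M3)/6=-19/15
t_q=9/4 → seg 2, τ=1/4; S=2+-19/15·τ+-13/5·τ²+13/15·τ³=491/320

  seg 0: a=-3 b=68/15 c=0 d=-8/15
  seg 1: a=1 b=44/15 c=-8/5 d=-1/3
  seg 2: a=2 b=-19/15 c=-13/5 d=13/15
S(9/4) = 491/320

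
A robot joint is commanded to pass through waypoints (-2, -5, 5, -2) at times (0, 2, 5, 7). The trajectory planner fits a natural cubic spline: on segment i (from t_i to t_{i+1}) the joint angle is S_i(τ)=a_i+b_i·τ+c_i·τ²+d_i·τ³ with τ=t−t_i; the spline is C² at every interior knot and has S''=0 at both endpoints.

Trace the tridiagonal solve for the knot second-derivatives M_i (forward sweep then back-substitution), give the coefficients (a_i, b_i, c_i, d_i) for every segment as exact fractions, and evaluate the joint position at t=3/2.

  seg 0: a=-2 b=-235/78 c=0 d=59/156
  seg 1: a=-5 b=119/78 c=59/26 d=-5/9
  seg 2: a=5 b=11/78 c=-71/26 d=71/156
S(3/2) = -2181/416

Δ: Δ0=-3/2, Δ1=10/3, Δ2=-7/2
row 1: diag=10, rhs=29; c'=3/10, d'=29/10
row 2: denom=10−3·3/10=91/10; d'=(-41−3·29/10)/(91/10)=-71/13
back: M2=-71/13
back: M1=29/10−3/10·-71/13=59/13
M: M0=0, M1=59/13, M2=-71/13, M3=0
seg 0: a=-2, c=M0/2=0, d=(M1−M0)/(6·2)=59/156, b=Δ0−h0·(2M0+M1)/6=-235/78
seg 1: a=-5, c=M1/2=59/26, d=(M2−M1)/(6·3)=-5/9, b=Δ1−h1·(2M1+M2)/6=119/78
seg 2: a=5, c=M2/2=-71/26, d=(M3−M2)/(6·2)=71/156, b=Δ2−h2·(2M2+M3)/6=11/78
t_q=3/2 → seg 0, τ=3/2; S=-2+-235/78·τ+0·τ²+59/156·τ³=-2181/416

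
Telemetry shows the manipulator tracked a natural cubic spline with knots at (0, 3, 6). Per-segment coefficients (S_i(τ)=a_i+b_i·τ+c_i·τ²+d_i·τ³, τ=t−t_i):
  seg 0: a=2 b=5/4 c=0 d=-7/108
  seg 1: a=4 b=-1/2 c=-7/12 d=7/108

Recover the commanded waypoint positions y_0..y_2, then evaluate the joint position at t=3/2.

y_0=2 y_1=4 y_2=-1
S(3/2) = 117/32

y_0 = S_0(0) = a_0 = 2
y_1 = S_1(0) = a_1 = 4
y_2 = S_1(3) = -1
t_q=3/2 is in segment 0 (τ=3/2); S_0(τ)=117/32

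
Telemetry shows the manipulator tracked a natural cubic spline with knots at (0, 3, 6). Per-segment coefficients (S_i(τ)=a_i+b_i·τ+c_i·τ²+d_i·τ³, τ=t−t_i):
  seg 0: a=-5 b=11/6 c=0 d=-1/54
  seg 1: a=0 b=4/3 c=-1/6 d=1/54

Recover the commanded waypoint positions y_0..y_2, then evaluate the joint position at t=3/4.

y_0=-5 y_1=0 y_2=3
S(3/4) = -465/128

y_0 = S_0(0) = a_0 = -5
y_1 = S_1(0) = a_1 = 0
y_2 = S_1(3) = 3
t_q=3/4 is in segment 0 (τ=3/4); S_0(τ)=-465/128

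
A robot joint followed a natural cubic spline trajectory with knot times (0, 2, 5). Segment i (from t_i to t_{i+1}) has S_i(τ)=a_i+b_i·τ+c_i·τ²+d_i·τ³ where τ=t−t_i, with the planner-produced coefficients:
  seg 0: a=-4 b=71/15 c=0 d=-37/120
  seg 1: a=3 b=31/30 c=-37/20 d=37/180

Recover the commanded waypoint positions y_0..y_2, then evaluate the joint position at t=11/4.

y_0=-4 y_1=3 y_2=-5
S(11/4) = 3611/1280

y_0 = S_0(0) = a_0 = -4
y_1 = S_1(0) = a_1 = 3
y_2 = S_1(3) = -5
t_q=11/4 is in segment 1 (τ=3/4); S_1(τ)=3611/1280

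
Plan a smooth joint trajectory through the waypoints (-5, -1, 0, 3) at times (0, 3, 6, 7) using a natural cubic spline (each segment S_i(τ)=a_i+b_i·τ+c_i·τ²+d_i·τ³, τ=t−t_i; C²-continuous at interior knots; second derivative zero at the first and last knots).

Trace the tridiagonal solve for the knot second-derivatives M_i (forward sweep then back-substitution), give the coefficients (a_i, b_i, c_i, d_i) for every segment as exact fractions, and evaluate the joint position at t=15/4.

  seg 0: a=-5 b=164/87 c=0 d=-16/261
  seg 1: a=-1 b=20/87 c=-16/29 d=17/87
  seg 2: a=0 b=191/87 c=35/29 d=-35/87
S(15/4) = -1959/1856

Δ: Δ0=4/3, Δ1=1/3, Δ2=3
row 1: diag=12, rhs=-6; c'=1/4, d'=-1/2
row 2: denom=8−3·1/4=29/4; d'=(16−3·-1/2)/(29/4)=70/29
back: M2=70/29
back: M1=-1/2−1/4·70/29=-32/29
M: M0=0, M1=-32/29, M2=70/29, M3=0
seg 0: a=-5, c=M0/2=0, d=(M1−M0)/(6·3)=-16/261, b=Δ0−h0·(2M0+M1)/6=164/87
seg 1: a=-1, c=M1/2=-16/29, d=(M2−M1)/(6·3)=17/87, b=Δ1−h1·(2M1+M2)/6=20/87
seg 2: a=0, c=M2/2=35/29, d=(M3−M2)/(6·1)=-35/87, b=Δ2−h2·(2M2+M3)/6=191/87
t_q=15/4 → seg 1, τ=3/4; S=-1+20/87·τ+-16/29·τ²+17/87·τ³=-1959/1856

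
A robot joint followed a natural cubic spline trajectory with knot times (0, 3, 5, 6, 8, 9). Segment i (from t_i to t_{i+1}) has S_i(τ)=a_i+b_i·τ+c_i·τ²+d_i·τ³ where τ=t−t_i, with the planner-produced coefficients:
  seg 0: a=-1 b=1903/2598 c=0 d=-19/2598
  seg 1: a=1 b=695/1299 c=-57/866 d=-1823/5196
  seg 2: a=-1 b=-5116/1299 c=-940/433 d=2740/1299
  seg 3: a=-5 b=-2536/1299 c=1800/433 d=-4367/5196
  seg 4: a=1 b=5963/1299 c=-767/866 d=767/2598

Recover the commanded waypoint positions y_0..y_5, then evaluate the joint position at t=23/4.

y_0 = S_0(0) = a_0 = -1
y_1 = S_1(0) = a_1 = 1
y_2 = S_2(0) = a_2 = -1
y_3 = S_3(0) = a_3 = -5
y_4 = S_4(0) = a_4 = 1
y_5 = S_4(1) = 5
t_q=23/4 is in segment 2 (τ=3/4); S_2(τ)=-29687/6928

y_0=-1 y_1=1 y_2=-1 y_3=-5 y_4=1 y_5=5
S(23/4) = -29687/6928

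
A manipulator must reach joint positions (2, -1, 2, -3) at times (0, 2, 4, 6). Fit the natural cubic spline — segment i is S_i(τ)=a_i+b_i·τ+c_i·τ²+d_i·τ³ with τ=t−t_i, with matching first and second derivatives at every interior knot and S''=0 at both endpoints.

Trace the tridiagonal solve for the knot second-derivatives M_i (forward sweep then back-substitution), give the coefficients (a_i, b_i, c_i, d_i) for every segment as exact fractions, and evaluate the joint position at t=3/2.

Δ: Δ0=-3/2, Δ1=3/2, Δ2=-5/2
row 1: diag=8, rhs=18; c'=1/4, d'=9/4
row 2: denom=8−2·1/4=15/2; d'=(-24−2·9/4)/(15/2)=-19/5
back: M2=-19/5
back: M1=9/4−1/4·-19/5=16/5
M: M0=0, M1=16/5, M2=-19/5, M3=0
seg 0: a=2, c=M0/2=0, d=(M1−M0)/(6·2)=4/15, b=Δ0−h0·(2M0+M1)/6=-77/30
seg 1: a=-1, c=M1/2=8/5, d=(M2−M1)/(6·2)=-7/12, b=Δ1−h1·(2M1+M2)/6=19/30
seg 2: a=2, c=M2/2=-19/10, d=(M3−M2)/(6·2)=19/60, b=Δ2−h2·(2M2+M3)/6=1/30
t_q=3/2 → seg 0, τ=3/2; S=2+-77/30·τ+0·τ²+4/15·τ³=-19/20

  seg 0: a=2 b=-77/30 c=0 d=4/15
  seg 1: a=-1 b=19/30 c=8/5 d=-7/12
  seg 2: a=2 b=1/30 c=-19/10 d=19/60
S(3/2) = -19/20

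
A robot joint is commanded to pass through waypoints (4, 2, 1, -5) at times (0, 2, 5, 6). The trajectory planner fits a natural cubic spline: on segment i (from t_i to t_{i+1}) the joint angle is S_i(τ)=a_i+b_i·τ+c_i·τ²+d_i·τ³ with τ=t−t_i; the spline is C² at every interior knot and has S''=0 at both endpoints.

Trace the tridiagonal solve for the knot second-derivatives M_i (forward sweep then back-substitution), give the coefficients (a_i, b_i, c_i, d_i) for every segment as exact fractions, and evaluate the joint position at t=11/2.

Δ: Δ0=-1, Δ1=-1/3, Δ2=-6
row 1: diag=10, rhs=4; c'=3/10, d'=2/5
row 2: denom=8−3·3/10=71/10; d'=(-34−3·2/5)/(71/10)=-352/71
back: M2=-352/71
back: M1=2/5−3/10·-352/71=134/71
M: M0=0, M1=134/71, M2=-352/71, M3=0
seg 0: a=4, c=M0/2=0, d=(M1−M0)/(6·2)=67/426, b=Δ0−h0·(2M0+M1)/6=-347/213
seg 1: a=2, c=M1/2=67/71, d=(M2−M1)/(6·3)=-27/71, b=Δ1−h1·(2M1+M2)/6=55/213
seg 2: a=1, c=M2/2=-176/71, d=(M3−M2)/(6·1)=176/213, b=Δ2−h2·(2M2+M3)/6=-926/213
t_q=11/2 → seg 2, τ=1/2; S=1+-926/213·τ+-176/71·τ²+176/213·τ³=-120/71

  seg 0: a=4 b=-347/213 c=0 d=67/426
  seg 1: a=2 b=55/213 c=67/71 d=-27/71
  seg 2: a=1 b=-926/213 c=-176/71 d=176/213
S(11/2) = -120/71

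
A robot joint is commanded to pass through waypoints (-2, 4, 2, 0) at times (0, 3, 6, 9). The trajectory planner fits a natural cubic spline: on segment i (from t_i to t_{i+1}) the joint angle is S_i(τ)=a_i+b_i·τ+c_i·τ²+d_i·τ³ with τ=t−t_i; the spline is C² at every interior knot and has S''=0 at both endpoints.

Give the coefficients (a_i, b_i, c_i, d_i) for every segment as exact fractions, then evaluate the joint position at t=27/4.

  seg 0: a=-2 b=122/45 c=0 d=-32/405
  seg 1: a=4 b=26/45 c=-32/45 d=8/81
  seg 2: a=2 b=-46/45 c=8/45 d=-8/405
S(27/4) = 53/40

Δ: Δ0=2, Δ1=-2/3, Δ2=-2/3
row 1: diag=12, rhs=-16; c'=1/4, d'=-4/3
row 2: denom=12−3·1/4=45/4; d'=(0−3·-4/3)/(45/4)=16/45
back: M2=16/45
back: M1=-4/3−1/4·16/45=-64/45
M: M0=0, M1=-64/45, M2=16/45, M3=0
seg 0: a=-2, c=M0/2=0, d=(M1−M0)/(6·3)=-32/405, b=Δ0−h0·(2M0+M1)/6=122/45
seg 1: a=4, c=M1/2=-32/45, d=(M2−M1)/(6·3)=8/81, b=Δ1−h1·(2M1+M2)/6=26/45
seg 2: a=2, c=M2/2=8/45, d=(M3−M2)/(6·3)=-8/405, b=Δ2−h2·(2M2+M3)/6=-46/45
t_q=27/4 → seg 2, τ=3/4; S=2+-46/45·τ+8/45·τ²+-8/405·τ³=53/40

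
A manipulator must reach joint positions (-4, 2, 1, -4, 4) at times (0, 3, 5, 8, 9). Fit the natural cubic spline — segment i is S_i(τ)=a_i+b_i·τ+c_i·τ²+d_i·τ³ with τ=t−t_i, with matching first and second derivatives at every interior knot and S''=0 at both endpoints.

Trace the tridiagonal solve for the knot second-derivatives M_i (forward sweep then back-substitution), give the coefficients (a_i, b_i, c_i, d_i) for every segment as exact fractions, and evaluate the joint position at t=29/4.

Δ: Δ0=2, Δ1=-1/2, Δ2=-5/3, Δ3=8
row 1: diag=10, rhs=-15; c'=1/5, d'=-3/2
row 2: denom=10−2·1/5=48/5; d'=(-7−2·-3/2)/(48/5)=-5/12
row 3: denom=8−3·5/16=113/16; d'=(58−3·-5/12)/(113/16)=948/113
back: M3=948/113
back: M2=-5/12−5/16·948/113=-1030/339
back: M1=-3/2−1/5·-1030/339=-605/678
M: M0=0, M1=-605/678, M2=-1030/339, M3=948/113, M4=0
seg 0: a=-4, c=M0/2=0, d=(M1−M0)/(6·3)=-605/12204, b=Δ0−h0·(2M0+M1)/6=3317/1356
seg 1: a=2, c=M1/2=-605/1356, d=(M2−M1)/(6·2)=-485/2712, b=Δ1−h1·(2M1+M2)/6=751/678
seg 2: a=1, c=M2/2=-515/339, d=(M3−M2)/(6·3)=1937/3051, b=Δ2−h2·(2M2+M3)/6=-319/113
seg 3: a=-4, c=M3/2=474/113, d=(M4−M3)/(6·1)=-158/113, b=Δ3−h3·(2M3+M4)/6=588/113
t_q=29/4 → seg 2, τ=9/4; S=1+-319/113·τ+-515/339·τ²+1937/3051·τ³=-42025/7232

  seg 0: a=-4 b=3317/1356 c=0 d=-605/12204
  seg 1: a=2 b=751/678 c=-605/1356 d=-485/2712
  seg 2: a=1 b=-319/113 c=-515/339 d=1937/3051
  seg 3: a=-4 b=588/113 c=474/113 d=-158/113
S(29/4) = -42025/7232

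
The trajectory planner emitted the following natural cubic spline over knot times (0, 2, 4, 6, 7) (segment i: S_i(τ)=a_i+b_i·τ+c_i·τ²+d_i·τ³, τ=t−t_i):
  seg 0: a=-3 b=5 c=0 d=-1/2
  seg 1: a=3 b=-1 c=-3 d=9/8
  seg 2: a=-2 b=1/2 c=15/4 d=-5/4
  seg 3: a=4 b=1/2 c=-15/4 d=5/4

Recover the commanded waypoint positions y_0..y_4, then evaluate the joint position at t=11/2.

y_0 = S_0(0) = a_0 = -3
y_1 = S_1(0) = a_1 = 3
y_2 = S_2(0) = a_2 = -2
y_3 = S_3(0) = a_3 = 4
y_4 = S_3(1) = 2
t_q=11/2 is in segment 2 (τ=3/2); S_2(τ)=95/32

y_0=-3 y_1=3 y_2=-2 y_3=4 y_4=2
S(11/2) = 95/32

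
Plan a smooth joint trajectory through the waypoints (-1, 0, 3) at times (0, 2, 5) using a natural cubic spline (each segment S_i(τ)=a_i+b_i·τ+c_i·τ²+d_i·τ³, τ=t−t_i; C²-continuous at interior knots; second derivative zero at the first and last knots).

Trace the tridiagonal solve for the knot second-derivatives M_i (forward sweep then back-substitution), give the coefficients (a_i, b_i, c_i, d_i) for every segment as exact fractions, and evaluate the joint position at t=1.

  seg 0: a=-1 b=2/5 c=0 d=1/40
  seg 1: a=0 b=7/10 c=3/20 d=-1/60
S(1) = -23/40

Δ: Δ0=1/2, Δ1=1
row 1: diag=10, rhs=3; c'=3/10, d'=3/10
back: M1=3/10
M: M0=0, M1=3/10, M2=0
seg 0: a=-1, c=M0/2=0, d=(M1−M0)/(6·2)=1/40, b=Δ0−h0·(2M0+M1)/6=2/5
seg 1: a=0, c=M1/2=3/20, d=(M2−M1)/(6·3)=-1/60, b=Δ1−h1·(2M1+M2)/6=7/10
t_q=1 → seg 0, τ=1; S=-1+2/5·τ+0·τ²+1/40·τ³=-23/40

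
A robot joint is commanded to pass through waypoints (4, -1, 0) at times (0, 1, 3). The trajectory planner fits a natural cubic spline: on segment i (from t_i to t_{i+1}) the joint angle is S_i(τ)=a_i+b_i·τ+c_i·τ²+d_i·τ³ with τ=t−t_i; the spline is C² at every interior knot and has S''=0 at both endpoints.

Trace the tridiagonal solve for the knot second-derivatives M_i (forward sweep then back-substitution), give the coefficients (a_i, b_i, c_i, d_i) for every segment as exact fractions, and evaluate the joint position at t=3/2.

Δ: Δ0=-5, Δ1=1/2
row 1: diag=6, rhs=33; c'=1/3, d'=11/2
back: M1=11/2
M: M0=0, M1=11/2, M2=0
seg 0: a=4, c=M0/2=0, d=(M1−M0)/(6·1)=11/12, b=Δ0−h0·(2M0+M1)/6=-71/12
seg 1: a=-1, c=M1/2=11/4, d=(M2−M1)/(6·2)=-11/24, b=Δ1−h1·(2M1+M2)/6=-19/6
t_q=3/2 → seg 1, τ=1/2; S=-1+-19/6·τ+11/4·τ²+-11/24·τ³=-125/64

  seg 0: a=4 b=-71/12 c=0 d=11/12
  seg 1: a=-1 b=-19/6 c=11/4 d=-11/24
S(3/2) = -125/64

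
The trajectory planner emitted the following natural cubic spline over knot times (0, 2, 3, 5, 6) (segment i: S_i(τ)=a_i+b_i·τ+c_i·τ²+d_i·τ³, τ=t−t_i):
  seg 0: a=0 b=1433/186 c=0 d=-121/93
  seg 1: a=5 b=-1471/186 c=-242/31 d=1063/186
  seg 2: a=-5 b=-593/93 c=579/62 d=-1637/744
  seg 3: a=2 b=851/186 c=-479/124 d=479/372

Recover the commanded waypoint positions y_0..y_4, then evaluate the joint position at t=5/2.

y_0 = S_0(0) = a_0 = 0
y_1 = S_1(0) = a_1 = 5
y_2 = S_2(0) = a_2 = -5
y_3 = S_3(0) = a_3 = 2
y_4 = S_3(1) = 4
t_q=5/2 is in segment 1 (τ=1/2); S_1(τ)=-95/496

y_0=0 y_1=5 y_2=-5 y_3=2 y_4=4
S(5/2) = -95/496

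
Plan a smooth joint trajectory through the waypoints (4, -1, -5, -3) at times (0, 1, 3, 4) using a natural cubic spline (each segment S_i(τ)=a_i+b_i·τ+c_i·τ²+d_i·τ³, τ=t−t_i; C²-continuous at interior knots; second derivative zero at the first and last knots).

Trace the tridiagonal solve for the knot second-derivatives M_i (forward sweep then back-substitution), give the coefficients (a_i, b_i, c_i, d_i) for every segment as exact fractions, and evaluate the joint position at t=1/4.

  seg 0: a=4 b=-85/16 c=0 d=5/16
  seg 1: a=-1 b=-35/8 c=15/16 d=1/8
  seg 2: a=-5 b=7/8 c=27/16 d=-9/16
S(1/4) = 2741/1024

Δ: Δ0=-5, Δ1=-2, Δ2=2
row 1: diag=6, rhs=18; c'=1/3, d'=3
row 2: denom=6−2·1/3=16/3; d'=(24−2·3)/(16/3)=27/8
back: M2=27/8
back: M1=3−1/3·27/8=15/8
M: M0=0, M1=15/8, M2=27/8, M3=0
seg 0: a=4, c=M0/2=0, d=(M1−M0)/(6·1)=5/16, b=Δ0−h0·(2M0+M1)/6=-85/16
seg 1: a=-1, c=M1/2=15/16, d=(M2−M1)/(6·2)=1/8, b=Δ1−h1·(2M1+M2)/6=-35/8
seg 2: a=-5, c=M2/2=27/16, d=(M3−M2)/(6·1)=-9/16, b=Δ2−h2·(2M2+M3)/6=7/8
t_q=1/4 → seg 0, τ=1/4; S=4+-85/16·τ+0·τ²+5/16·τ³=2741/1024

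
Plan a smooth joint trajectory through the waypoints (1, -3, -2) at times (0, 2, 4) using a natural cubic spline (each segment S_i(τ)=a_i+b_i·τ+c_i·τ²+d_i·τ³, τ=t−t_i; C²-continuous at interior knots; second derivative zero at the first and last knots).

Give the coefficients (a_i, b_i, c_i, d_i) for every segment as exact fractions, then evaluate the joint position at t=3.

Δ: Δ0=-2, Δ1=1/2
row 1: diag=8, rhs=15; c'=1/4, d'=15/8
back: M1=15/8
M: M0=0, M1=15/8, M2=0
seg 0: a=1, c=M0/2=0, d=(M1−M0)/(6·2)=5/32, b=Δ0−h0·(2M0+M1)/6=-21/8
seg 1: a=-3, c=M1/2=15/16, d=(M2−M1)/(6·2)=-5/32, b=Δ1−h1·(2M1+M2)/6=-3/4
t_q=3 → seg 1, τ=1; S=-3+-3/4·τ+15/16·τ²+-5/32·τ³=-95/32

  seg 0: a=1 b=-21/8 c=0 d=5/32
  seg 1: a=-3 b=-3/4 c=15/16 d=-5/32
S(3) = -95/32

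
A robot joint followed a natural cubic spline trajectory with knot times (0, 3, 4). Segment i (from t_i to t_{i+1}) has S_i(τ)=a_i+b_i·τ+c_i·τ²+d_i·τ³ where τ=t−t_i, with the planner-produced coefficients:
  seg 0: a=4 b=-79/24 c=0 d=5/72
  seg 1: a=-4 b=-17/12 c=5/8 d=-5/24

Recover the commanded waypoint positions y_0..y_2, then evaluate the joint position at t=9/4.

y_0=4 y_1=-4 y_2=-5
S(9/4) = -1339/512

y_0 = S_0(0) = a_0 = 4
y_1 = S_1(0) = a_1 = -4
y_2 = S_1(1) = -5
t_q=9/4 is in segment 0 (τ=9/4); S_0(τ)=-1339/512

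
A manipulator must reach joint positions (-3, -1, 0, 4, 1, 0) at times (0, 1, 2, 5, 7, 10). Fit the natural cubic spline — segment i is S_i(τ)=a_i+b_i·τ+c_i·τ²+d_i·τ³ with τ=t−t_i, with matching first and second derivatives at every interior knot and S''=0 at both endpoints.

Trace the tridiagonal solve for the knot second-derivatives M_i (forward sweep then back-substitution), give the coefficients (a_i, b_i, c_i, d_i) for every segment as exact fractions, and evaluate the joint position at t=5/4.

  seg 0: a=-3 b=3017/1308 c=0 d=-401/1308
  seg 1: a=-1 b=907/654 c=-401/436 d=697/1308
  seg 2: a=0 b=1499/1308 c=74/109 d=-2419/11772
  seg 3: a=4 b=-215/654 c=-1531/1308 d=255/872
  seg 4: a=1 b=-491/327 c=191/327 d=-191/2943
S(5/4) = -19601/27904

Δ: Δ0=2, Δ1=1, Δ2=4/3, Δ3=-3/2, Δ4=-1/3
row 1: diag=4, rhs=-6; c'=1/4, d'=-3/2
row 2: denom=8−1·1/4=31/4; d'=(2−1·-3/2)/(31/4)=14/31
row 3: denom=10−3·12/31=274/31; d'=(-17−3·14/31)/(274/31)=-569/274
row 4: denom=10−2·31/137=1308/137; d'=(7−2·-569/274)/(1308/137)=382/327
back: M4=382/327
back: M3=-569/274−31/137·382/327=-1531/654
back: M2=14/31−12/31·-1531/654=148/109
back: M1=-3/2−1/4·148/109=-401/218
M: M0=0, M1=-401/218, M2=148/109, M3=-1531/654, M4=382/327, M5=0
seg 0: a=-3, c=M0/2=0, d=(M1−M0)/(6·1)=-401/1308, b=Δ0−h0·(2M0+M1)/6=3017/1308
seg 1: a=-1, c=M1/2=-401/436, d=(M2−M1)/(6·1)=697/1308, b=Δ1−h1·(2M1+M2)/6=907/654
seg 2: a=0, c=M2/2=74/109, d=(M3−M2)/(6·3)=-2419/11772, b=Δ2−h2·(2M2+M3)/6=1499/1308
seg 3: a=4, c=M3/2=-1531/1308, d=(M4−M3)/(6·2)=255/872, b=Δ3−h3·(2M3+M4)/6=-215/654
seg 4: a=1, c=M4/2=191/327, d=(M5−M4)/(6·3)=-191/2943, b=Δ4−h4·(2M4+M5)/6=-491/327
t_q=5/4 → seg 1, τ=1/4; S=-1+907/654·τ+-401/436·τ²+697/1308·τ³=-19601/27904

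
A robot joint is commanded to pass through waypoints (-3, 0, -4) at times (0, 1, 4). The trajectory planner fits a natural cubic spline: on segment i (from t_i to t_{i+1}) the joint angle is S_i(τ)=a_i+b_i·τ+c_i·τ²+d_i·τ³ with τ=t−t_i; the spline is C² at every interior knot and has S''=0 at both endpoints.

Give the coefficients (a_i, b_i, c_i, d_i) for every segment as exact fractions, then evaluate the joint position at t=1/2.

Δ: Δ0=3, Δ1=-4/3
row 1: diag=8, rhs=-26; c'=3/8, d'=-13/4
back: M1=-13/4
M: M0=0, M1=-13/4, M2=0
seg 0: a=-3, c=M0/2=0, d=(M1−M0)/(6·1)=-13/24, b=Δ0−h0·(2M0+M1)/6=85/24
seg 1: a=0, c=M1/2=-13/8, d=(M2−M1)/(6·3)=13/72, b=Δ1−h1·(2M1+M2)/6=23/12
t_q=1/2 → seg 0, τ=1/2; S=-3+85/24·τ+0·τ²+-13/24·τ³=-83/64

  seg 0: a=-3 b=85/24 c=0 d=-13/24
  seg 1: a=0 b=23/12 c=-13/8 d=13/72
S(1/2) = -83/64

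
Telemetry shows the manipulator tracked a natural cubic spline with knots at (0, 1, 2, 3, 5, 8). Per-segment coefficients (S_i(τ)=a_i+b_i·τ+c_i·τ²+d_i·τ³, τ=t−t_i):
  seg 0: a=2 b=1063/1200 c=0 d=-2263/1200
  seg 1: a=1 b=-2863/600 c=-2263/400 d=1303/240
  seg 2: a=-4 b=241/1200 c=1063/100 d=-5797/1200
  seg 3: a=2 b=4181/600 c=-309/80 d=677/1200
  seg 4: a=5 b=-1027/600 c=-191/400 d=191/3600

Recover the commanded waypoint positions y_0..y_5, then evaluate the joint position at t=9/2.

y_0=2 y_1=1 y_2=-4 y_3=2 y_4=5 y_5=-3
S(9/2) = 18131/3200

y_0 = S_0(0) = a_0 = 2
y_1 = S_1(0) = a_1 = 1
y_2 = S_2(0) = a_2 = -4
y_3 = S_3(0) = a_3 = 2
y_4 = S_4(0) = a_4 = 5
y_5 = S_4(3) = -3
t_q=9/2 is in segment 3 (τ=3/2); S_3(τ)=18131/3200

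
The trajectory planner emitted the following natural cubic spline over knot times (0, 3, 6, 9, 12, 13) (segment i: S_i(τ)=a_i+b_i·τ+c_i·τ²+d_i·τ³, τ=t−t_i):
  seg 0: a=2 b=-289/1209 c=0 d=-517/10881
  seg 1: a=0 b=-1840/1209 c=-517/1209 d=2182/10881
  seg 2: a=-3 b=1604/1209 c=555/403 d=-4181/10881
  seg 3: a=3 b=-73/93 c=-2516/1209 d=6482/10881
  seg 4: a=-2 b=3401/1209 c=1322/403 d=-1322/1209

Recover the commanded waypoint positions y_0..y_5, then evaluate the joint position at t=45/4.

y_0 = S_0(0) = a_0 = 2
y_1 = S_1(0) = a_1 = 0
y_2 = S_2(0) = a_2 = -3
y_3 = S_3(0) = a_3 = 3
y_4 = S_4(0) = a_4 = -2
y_5 = S_4(1) = 3
t_q=45/4 is in segment 3 (τ=9/4); S_3(τ)=-32445/12896

y_0=2 y_1=0 y_2=-3 y_3=3 y_4=-2 y_5=3
S(45/4) = -32445/12896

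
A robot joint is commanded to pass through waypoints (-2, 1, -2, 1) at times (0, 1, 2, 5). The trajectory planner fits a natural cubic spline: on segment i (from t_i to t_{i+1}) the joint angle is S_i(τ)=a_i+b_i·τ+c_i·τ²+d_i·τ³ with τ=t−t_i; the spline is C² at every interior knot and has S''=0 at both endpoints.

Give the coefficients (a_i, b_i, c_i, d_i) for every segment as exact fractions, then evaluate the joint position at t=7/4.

  seg 0: a=-2 b=145/31 c=0 d=-52/31
  seg 1: a=1 b=-11/31 c=-156/31 d=74/31
  seg 2: a=-2 b=-101/31 c=66/31 d=-22/93
S(7/4) = -1081/992

Δ: Δ0=3, Δ1=-3, Δ2=1
row 1: diag=4, rhs=-36; c'=1/4, d'=-9
row 2: denom=8−1·1/4=31/4; d'=(24−1·-9)/(31/4)=132/31
back: M2=132/31
back: M1=-9−1/4·132/31=-312/31
M: M0=0, M1=-312/31, M2=132/31, M3=0
seg 0: a=-2, c=M0/2=0, d=(M1−M0)/(6·1)=-52/31, b=Δ0−h0·(2M0+M1)/6=145/31
seg 1: a=1, c=M1/2=-156/31, d=(M2−M1)/(6·1)=74/31, b=Δ1−h1·(2M1+M2)/6=-11/31
seg 2: a=-2, c=M2/2=66/31, d=(M3−M2)/(6·3)=-22/93, b=Δ2−h2·(2M2+M3)/6=-101/31
t_q=7/4 → seg 1, τ=3/4; S=1+-11/31·τ+-156/31·τ²+74/31·τ³=-1081/992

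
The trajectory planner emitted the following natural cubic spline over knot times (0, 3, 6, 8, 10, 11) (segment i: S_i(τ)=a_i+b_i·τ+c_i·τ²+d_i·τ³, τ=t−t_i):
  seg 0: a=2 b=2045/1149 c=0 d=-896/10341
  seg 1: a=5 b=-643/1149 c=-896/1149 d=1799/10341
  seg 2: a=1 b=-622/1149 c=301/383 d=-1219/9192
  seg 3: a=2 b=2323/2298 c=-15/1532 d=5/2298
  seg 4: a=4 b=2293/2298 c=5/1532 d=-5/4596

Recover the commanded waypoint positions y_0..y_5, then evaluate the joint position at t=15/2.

y_0 = S_0(0) = a_0 = 2
y_1 = S_1(0) = a_1 = 5
y_2 = S_2(0) = a_2 = 1
y_3 = S_3(0) = a_3 = 2
y_4 = S_4(0) = a_4 = 4
y_5 = S_4(1) = 5
t_q=15/2 is in segment 2 (τ=3/2); S_2(τ)=36981/24512

y_0=2 y_1=5 y_2=1 y_3=2 y_4=4 y_5=5
S(15/2) = 36981/24512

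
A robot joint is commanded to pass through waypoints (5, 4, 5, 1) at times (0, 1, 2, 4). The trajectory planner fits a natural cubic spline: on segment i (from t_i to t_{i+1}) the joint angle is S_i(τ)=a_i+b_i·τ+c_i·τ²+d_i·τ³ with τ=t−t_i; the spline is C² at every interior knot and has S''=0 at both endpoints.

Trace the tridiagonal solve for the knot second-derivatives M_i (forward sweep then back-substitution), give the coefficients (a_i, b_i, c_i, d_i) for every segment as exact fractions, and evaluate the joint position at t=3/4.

Δ: Δ0=-1, Δ1=1, Δ2=-2
row 1: diag=4, rhs=12; c'=1/4, d'=3
row 2: denom=6−1·1/4=23/4; d'=(-18−1·3)/(23/4)=-84/23
back: M2=-84/23
back: M1=3−1/4·-84/23=90/23
M: M0=0, M1=90/23, M2=-84/23, M3=0
seg 0: a=5, c=M0/2=0, d=(M1−M0)/(6·1)=15/23, b=Δ0−h0·(2M0+M1)/6=-38/23
seg 1: a=4, c=M1/2=45/23, d=(M2−M1)/(6·1)=-29/23, b=Δ1−h1·(2M1+M2)/6=7/23
seg 2: a=5, c=M2/2=-42/23, d=(M3−M2)/(6·2)=7/23, b=Δ2−h2·(2M2+M3)/6=10/23
t_q=3/4 → seg 0, τ=3/4; S=5+-38/23·τ+0·τ²+15/23·τ³=5941/1472

  seg 0: a=5 b=-38/23 c=0 d=15/23
  seg 1: a=4 b=7/23 c=45/23 d=-29/23
  seg 2: a=5 b=10/23 c=-42/23 d=7/23
S(3/4) = 5941/1472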